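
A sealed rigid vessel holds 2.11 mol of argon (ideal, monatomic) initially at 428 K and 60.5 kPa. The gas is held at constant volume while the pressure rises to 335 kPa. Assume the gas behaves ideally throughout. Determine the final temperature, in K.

V₁ = nRT₁/P₁ = 2.11×8.314×428/60.5 = 124 L.
Isochoric: V stays 124 L; P/T = const ⇒ T₂ = 2370 K, P₂ = 335 kPa.

2370 K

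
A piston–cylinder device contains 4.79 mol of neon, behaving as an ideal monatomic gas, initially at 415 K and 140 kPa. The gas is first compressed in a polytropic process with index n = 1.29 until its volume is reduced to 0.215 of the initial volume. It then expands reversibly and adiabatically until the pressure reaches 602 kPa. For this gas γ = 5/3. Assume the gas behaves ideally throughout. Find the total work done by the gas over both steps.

-24700 J

V₁ = nRT₁/P₁ = 4.79×8.314×415/140 = 118 L.
Step 1 — Polytropic n=1.29: T₂ = T₁(V₁/V₂)^(n−1) = 415×(4.65)^0.29 = 648 K; P₂ = P₁(V₁/V₂)^n = 1020 kPa.
W = (P₁V₁−P₂V₂)/(n−1) = (140×118−1020×25.4)/0.29 = -32000 J.
ΔU = nCvΔT = 4.79×12.5×(648−415) = 13900 J.
Q = ΔU + W = -18100 J.
State after step 1: P = 1020 kPa, V = 25.4 L, T = 648 K.
Step 2 — Adiabatic: T₂/T₁ = (P₂/P₁)^((γ−1)/γ) ⇒ T₂ = 648×(0.592)^0.400 = 525 K; V₂ = 34.8 L.
ΔU = nCvΔT = 4.79×12.5×(525−648) = -7320 J.
Q = 0 for an adiabatic process, so W = −ΔU = 7320 J.
Net over both steps: W = -24700 J, Q = -18100 J, ΔU = 6600 J.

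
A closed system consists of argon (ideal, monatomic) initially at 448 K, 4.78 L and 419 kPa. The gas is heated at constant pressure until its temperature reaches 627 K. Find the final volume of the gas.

Isobaric: P stays 419 kPa; V/T = const ⇒ T₂ = 627 K, V₂ = 6.69 L.

6.69 L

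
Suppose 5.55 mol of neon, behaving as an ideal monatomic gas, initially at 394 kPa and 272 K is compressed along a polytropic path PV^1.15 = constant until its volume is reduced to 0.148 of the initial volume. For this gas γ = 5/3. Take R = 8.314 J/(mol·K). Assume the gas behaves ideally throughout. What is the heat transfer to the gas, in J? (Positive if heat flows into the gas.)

-21500 J

V₁ = nRT₁/P₁ = 5.55×8.314×272/394 = 31.9 L.
Polytropic n=1.15: T₂ = T₁(V₁/V₂)^(n−1) = 272×(6.76)^0.15 = 362 K; P₂ = P₁(V₁/V₂)^n = 3550 kPa.
W = (P₁V₁−P₂V₂)/(n−1) = (394×31.9−3550×4.71)/0.15 = -27800 J.
ΔU = nCvΔT = 5.55×12.5×(362−272) = 6250 J.
Q = ΔU + W = -21500 J.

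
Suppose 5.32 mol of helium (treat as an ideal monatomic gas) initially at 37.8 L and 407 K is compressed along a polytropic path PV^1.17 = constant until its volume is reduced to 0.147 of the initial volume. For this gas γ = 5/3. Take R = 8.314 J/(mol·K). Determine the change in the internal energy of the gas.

P₁ = nRT₁/V₁ = 5.32×8.314×407/37.8 = 476 kPa.
Polytropic n=1.17: T₂ = T₁(V₁/V₂)^(n−1) = 407×(6.80)^0.17 = 564 K; P₂ = P₁(V₁/V₂)^n = 4490 kPa.
For an ideal gas ΔU = nCvΔT with Cv = (3/2)R = 12.5 J/(mol·K).
ΔU = 5.32×12.5×(564−407) = 10400 J.

10400 J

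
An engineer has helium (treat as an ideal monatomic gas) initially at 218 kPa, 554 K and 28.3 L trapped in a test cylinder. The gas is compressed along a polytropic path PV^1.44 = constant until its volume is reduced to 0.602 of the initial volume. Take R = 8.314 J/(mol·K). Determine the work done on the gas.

n = P₁V₁/(RT₁) = 218×28.3/(8.314×554) = 1.34 mol.
Polytropic n=1.44: T₂ = T₁(V₁/V₂)^(n−1) = 554×(1.66)^0.44 = 693 K; P₂ = P₁(V₁/V₂)^n = 453 kPa.
W = (P₁V₁−P₂V₂)/(n−1) = (218×28.3−453×17.0)/0.44 = -3510 J.
Work done on the gas = −W_by = 3510 J.

3510 J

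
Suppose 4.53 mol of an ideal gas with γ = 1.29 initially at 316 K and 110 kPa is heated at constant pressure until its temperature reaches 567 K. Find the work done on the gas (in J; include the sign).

V₁ = nRT₁/P₁ = 4.53×8.314×316/110 = 108 L.
Isobaric: P stays 110 kPa; V/T = const ⇒ T₂ = 567 K, V₂ = 194 L.
W = PΔV = 110×(194−108) kPa·L = 9450 J.
Work done on the gas = −W_by = -9450 J.

-9450 J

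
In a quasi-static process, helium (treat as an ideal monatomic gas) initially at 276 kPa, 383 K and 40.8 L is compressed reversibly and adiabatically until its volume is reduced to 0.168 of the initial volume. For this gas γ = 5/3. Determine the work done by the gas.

n = P₁V₁/(RT₁) = 276×40.8/(8.314×383) = 3.54 mol.
Adiabatic: TV^(γ−1) = const ⇒ T₂ = 383×(5.95)^0.667 = 1260 K; PV^γ = const ⇒ P₂ = 5400 kPa.
ΔU = nCvΔT = 3.54×12.5×(1260−383) = 38600 J.
Q = 0 for an adiabatic process, so W = −ΔU = -38600 J.

-38600 J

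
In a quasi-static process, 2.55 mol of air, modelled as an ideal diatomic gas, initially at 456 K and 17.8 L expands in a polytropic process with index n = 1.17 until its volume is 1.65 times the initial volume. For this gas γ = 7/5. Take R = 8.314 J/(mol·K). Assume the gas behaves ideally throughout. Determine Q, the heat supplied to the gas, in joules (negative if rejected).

2670 J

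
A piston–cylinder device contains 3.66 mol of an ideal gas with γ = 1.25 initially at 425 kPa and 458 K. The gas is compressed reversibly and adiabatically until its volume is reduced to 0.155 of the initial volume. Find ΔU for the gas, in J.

V₁ = nRT₁/P₁ = 3.66×8.314×458/425 = 32.8 L.
Adiabatic: TV^(γ−1) = const ⇒ T₂ = 458×(6.45)^0.250 = 730 K; PV^γ = const ⇒ P₂ = 4370 kPa.
For an ideal gas ΔU = nCvΔT with Cv = R/(γ−1) = 33.3 J/(mol·K).
ΔU = 3.66×33.3×(730−458) = 33100 J.

33100 J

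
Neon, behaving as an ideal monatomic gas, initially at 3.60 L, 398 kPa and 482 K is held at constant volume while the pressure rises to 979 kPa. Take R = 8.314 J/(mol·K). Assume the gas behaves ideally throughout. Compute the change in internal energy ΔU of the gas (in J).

3140 J

n = P₁V₁/(RT₁) = 398×3.60/(8.314×482) = 0.358 mol.
Isochoric: V stays 3.60 L; P/T = const ⇒ T₂ = 1190 K, P₂ = 979 kPa.
For an ideal gas ΔU = nCvΔT with Cv = (3/2)R = 12.5 J/(mol·K).
ΔU = 0.358×12.5×(1190−482) = 3140 J.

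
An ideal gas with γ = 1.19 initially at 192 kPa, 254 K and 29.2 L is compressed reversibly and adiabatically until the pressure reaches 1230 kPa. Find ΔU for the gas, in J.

n = P₁V₁/(RT₁) = 192×29.2/(8.314×254) = 2.65 mol.
Adiabatic: T₂/T₁ = (P₂/P₁)^((γ−1)/γ) ⇒ T₂ = 254×(6.41)^0.160 = 342 K; V₂ = 6.13 L.
For an ideal gas ΔU = nCvΔT with Cv = R/(γ−1) = 43.8 J/(mol·K).
ΔU = 2.65×43.8×(342−254) = 10200 J.

10200 J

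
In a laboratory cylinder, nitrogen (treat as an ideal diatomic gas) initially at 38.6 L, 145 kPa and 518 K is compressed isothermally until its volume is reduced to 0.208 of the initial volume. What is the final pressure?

697 kPa

Isothermal: T stays 518 K; PV = const ⇒ V₂ = 8.03 L, P₂ = 697 kPa.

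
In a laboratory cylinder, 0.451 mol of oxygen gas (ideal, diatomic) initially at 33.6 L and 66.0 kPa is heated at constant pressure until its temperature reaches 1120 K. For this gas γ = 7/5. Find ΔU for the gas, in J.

4950 J

T₁ = P₁V₁/(nR) = 66.0×33.6/(0.451×8.314) = 591 K.
Isobaric: P stays 66.0 kPa; V/T = const ⇒ T₂ = 1120 K, V₂ = 63.6 L.
For an ideal gas ΔU = nCvΔT with Cv = (5/2)R = 20.8 J/(mol·K).
ΔU = 0.451×20.8×(1120−591) = 4950 J.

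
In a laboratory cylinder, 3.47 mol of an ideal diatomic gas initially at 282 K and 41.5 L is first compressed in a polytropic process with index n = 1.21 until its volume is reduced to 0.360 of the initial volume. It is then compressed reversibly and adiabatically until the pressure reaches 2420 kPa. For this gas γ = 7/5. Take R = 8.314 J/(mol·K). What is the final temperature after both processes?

P₁ = nRT₁/V₁ = 3.47×8.314×282/41.5 = 196 kPa.
Step 1 — Polytropic n=1.21: T₂ = T₁(V₁/V₂)^(n−1) = 282×(2.78)^0.21 = 349 K; P₂ = P₁(V₁/V₂)^n = 675 kPa.
W = (P₁V₁−P₂V₂)/(n−1) = (196×41.5−675×14.9)/0.21 = -9270 J.
ΔU = nCvΔT = 3.47×20.8×(349−282) = 4870 J.
Q = ΔU + W = -4400 J.
State after step 1: P = 675 kPa, V = 14.9 L, T = 349 K.
Step 2 — Adiabatic: T₂/T₁ = (P₂/P₁)^((γ−1)/γ) ⇒ T₂ = 349×(3.59)^0.286 = 503 K; V₂ = 6.00 L.
ΔU = nCvΔT = 3.47×20.8×(503−349) = 11100 J.
Q = 0 for an adiabatic process, so W = −ΔU = -11100 J.
Net over both steps: W = -20400 J, Q = -4400 J, ΔU = 16000 J.

503 K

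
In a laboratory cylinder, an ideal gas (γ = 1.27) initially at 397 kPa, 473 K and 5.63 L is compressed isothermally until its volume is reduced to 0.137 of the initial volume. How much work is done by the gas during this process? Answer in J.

-4440 J

n = P₁V₁/(RT₁) = 397×5.63/(8.314×473) = 0.568 mol.
Isothermal: T stays 473 K; PV = const ⇒ V₂ = 0.771 L, P₂ = 2900 kPa.
W = nRT ln(V₂/V₁) = 0.568×8.314×473×ln(0.137) = -4440 J.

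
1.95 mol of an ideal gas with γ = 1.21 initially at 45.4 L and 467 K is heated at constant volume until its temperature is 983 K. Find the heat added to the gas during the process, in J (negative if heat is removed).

P₁ = nRT₁/V₁ = 1.95×8.314×467/45.4 = 167 kPa.
Isochoric: V stays 45.4 L; P/T = const ⇒ T₂ = 983 K, P₂ = 351 kPa.
W = 0 (no volume change).
ΔU = nCvΔT = 1.95×39.6×(983−467) = 39800 J.
Q = ΔU = 39800 J.

39800 J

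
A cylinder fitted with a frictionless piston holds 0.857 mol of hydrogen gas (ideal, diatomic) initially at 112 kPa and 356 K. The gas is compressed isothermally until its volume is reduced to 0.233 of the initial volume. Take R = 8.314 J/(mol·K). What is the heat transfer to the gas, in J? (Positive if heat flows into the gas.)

V₁ = nRT₁/P₁ = 0.857×8.314×356/112 = 22.6 L.
Isothermal: T stays 356 K; PV = const ⇒ V₂ = 5.28 L, P₂ = 481 kPa.
ΔU = 0 (ideal gas, T constant).
W = nRT ln(V₂/V₁) = 0.857×8.314×356×ln(0.233) = -3700 J.
Q = ΔU + W = -3700 J.

-3700 J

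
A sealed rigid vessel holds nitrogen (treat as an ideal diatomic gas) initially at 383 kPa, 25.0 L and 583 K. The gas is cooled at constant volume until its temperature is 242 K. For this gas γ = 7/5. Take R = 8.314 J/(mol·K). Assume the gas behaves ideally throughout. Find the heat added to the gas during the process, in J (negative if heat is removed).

-14000 J

n = P₁V₁/(RT₁) = 383×25.0/(8.314×583) = 1.98 mol.
Isochoric: V stays 25.0 L; P/T = const ⇒ T₂ = 242 K, P₂ = 159 kPa.
W = 0 (no volume change).
ΔU = nCvΔT = 1.98×20.8×(242−583) = -14000 J.
Q = ΔU = -14000 J.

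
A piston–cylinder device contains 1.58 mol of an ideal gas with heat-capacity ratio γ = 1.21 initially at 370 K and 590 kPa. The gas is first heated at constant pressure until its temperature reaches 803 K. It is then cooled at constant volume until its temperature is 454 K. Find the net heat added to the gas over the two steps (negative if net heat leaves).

10900 J

V₁ = nRT₁/P₁ = 1.58×8.314×370/590 = 8.24 L.
Step 1 — Isobaric: P stays 590 kPa; V/T = const ⇒ T₂ = 803 K, V₂ = 17.9 L.
W = PΔV = 590×(17.9−8.24) kPa·L = 5690 J.
ΔU = nCvΔT = 1.58×39.6×(803−370) = 27100 J.
Q = ΔU + W = nCpΔT = 32800 J.
State after step 1: P = 590 kPa, V = 17.9 L, T = 803 K.
Step 2 — Isochoric: V stays 17.9 L; P/T = const ⇒ T₂ = 454 K, P₂ = 334 kPa.
W = 0 (no volume change).
ΔU = nCvΔT = 1.58×39.6×(454−803) = -21800 J.
Q = ΔU = -21800 J.
Net over both steps: W = 5690 J, Q = 10900 J, ΔU = 5250 J.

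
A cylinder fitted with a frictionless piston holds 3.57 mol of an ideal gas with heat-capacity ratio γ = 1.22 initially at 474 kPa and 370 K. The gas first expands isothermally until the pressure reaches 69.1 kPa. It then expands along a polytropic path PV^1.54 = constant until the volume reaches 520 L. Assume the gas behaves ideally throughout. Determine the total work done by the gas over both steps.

30800 J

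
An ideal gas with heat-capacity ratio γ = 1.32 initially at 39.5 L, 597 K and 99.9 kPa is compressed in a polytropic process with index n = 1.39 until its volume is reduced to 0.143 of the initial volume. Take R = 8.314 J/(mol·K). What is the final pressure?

Polytropic n=1.39: T₂ = T₁(V₁/V₂)^(n−1) = 597×(6.99)^0.39 = 1270 K; P₂ = P₁(V₁/V₂)^n = 1490 kPa.

1490 kPa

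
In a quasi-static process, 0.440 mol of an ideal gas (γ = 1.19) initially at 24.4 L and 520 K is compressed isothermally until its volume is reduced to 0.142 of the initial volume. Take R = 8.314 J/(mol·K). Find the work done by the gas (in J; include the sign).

P₁ = nRT₁/V₁ = 0.440×8.314×520/24.4 = 78.0 kPa.
Isothermal: T stays 520 K; PV = const ⇒ V₂ = 3.46 L, P₂ = 549 kPa.
W = nRT ln(V₂/V₁) = 0.440×8.314×520×ln(0.142) = -3710 J.

-3710 J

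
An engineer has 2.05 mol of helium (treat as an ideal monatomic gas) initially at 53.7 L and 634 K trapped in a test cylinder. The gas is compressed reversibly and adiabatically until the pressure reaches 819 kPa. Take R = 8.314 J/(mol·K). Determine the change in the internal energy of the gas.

P₁ = nRT₁/V₁ = 2.05×8.314×634/53.7 = 201 kPa.
Adiabatic: T₂/T₁ = (P₂/P₁)^((γ−1)/γ) ⇒ T₂ = 634×(4.07)^0.400 = 1110 K; V₂ = 23.1 L.
For an ideal gas ΔU = nCvΔT with Cv = (3/2)R = 12.5 J/(mol·K).
ΔU = 2.05×12.5×(1110−634) = 12200 J.

12200 J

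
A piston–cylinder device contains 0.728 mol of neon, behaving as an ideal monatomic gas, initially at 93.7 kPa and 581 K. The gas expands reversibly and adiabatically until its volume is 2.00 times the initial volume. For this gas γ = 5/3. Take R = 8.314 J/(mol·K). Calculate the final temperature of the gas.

366 K

V₁ = nRT₁/P₁ = 0.728×8.314×581/93.7 = 37.5 L.
Adiabatic: TV^(γ−1) = const ⇒ T₂ = 581×(0.500)^0.667 = 366 K; PV^γ = const ⇒ P₂ = 29.5 kPa.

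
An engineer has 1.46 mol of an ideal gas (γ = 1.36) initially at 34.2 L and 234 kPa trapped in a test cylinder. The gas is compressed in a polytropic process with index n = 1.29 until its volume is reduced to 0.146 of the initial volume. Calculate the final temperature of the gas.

1150 K

T₁ = P₁V₁/(nR) = 234×34.2/(1.46×8.314) = 659 K.
Polytropic n=1.29: T₂ = T₁(V₁/V₂)^(n−1) = 659×(6.85)^0.29 = 1150 K; P₂ = P₁(V₁/V₂)^n = 2800 kPa.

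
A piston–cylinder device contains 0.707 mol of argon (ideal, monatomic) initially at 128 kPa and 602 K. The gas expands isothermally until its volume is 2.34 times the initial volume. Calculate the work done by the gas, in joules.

3010 J

V₁ = nRT₁/P₁ = 0.707×8.314×602/128 = 27.6 L.
Isothermal: T stays 602 K; PV = const ⇒ V₂ = 64.7 L, P₂ = 54.7 kPa.
W = nRT ln(V₂/V₁) = 0.707×8.314×602×ln(2.34) = 3010 J.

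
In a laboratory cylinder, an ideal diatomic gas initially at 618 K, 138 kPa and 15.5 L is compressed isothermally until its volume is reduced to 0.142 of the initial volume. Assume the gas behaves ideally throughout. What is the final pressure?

Isothermal: T stays 618 K; PV = const ⇒ V₂ = 2.20 L, P₂ = 972 kPa.

972 kPa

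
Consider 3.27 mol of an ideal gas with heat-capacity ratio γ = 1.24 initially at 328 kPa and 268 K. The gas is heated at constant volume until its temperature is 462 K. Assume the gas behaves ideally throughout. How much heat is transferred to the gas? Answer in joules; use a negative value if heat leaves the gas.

22000 J

V₁ = nRT₁/P₁ = 3.27×8.314×268/328 = 22.2 L.
Isochoric: V stays 22.2 L; P/T = const ⇒ T₂ = 462 K, P₂ = 565 kPa.
W = 0 (no volume change).
ΔU = nCvΔT = 3.27×34.6×(462−268) = 22000 J.
Q = ΔU = 22000 J.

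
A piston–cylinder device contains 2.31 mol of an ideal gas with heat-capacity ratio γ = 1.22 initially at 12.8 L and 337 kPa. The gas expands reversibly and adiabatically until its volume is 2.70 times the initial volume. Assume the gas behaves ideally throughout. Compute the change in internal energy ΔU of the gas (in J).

T₁ = P₁V₁/(nR) = 337×12.8/(2.31×8.314) = 225 K.
Adiabatic: TV^(γ−1) = const ⇒ T₂ = 225×(0.370)^0.220 = 181 K; PV^γ = const ⇒ P₂ = 100 kPa.
For an ideal gas ΔU = nCvΔT with Cv = R/(γ−1) = 37.8 J/(mol·K).
ΔU = 2.31×37.8×(181−225) = -3850 J.

-3850 J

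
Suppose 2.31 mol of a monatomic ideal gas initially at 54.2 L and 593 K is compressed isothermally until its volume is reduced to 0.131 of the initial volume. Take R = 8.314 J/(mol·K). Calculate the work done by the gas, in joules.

-23100 J

P₁ = nRT₁/V₁ = 2.31×8.314×593/54.2 = 210 kPa.
Isothermal: T stays 593 K; PV = const ⇒ V₂ = 7.10 L, P₂ = 1600 kPa.
W = nRT ln(V₂/V₁) = 2.31×8.314×593×ln(0.131) = -23100 J.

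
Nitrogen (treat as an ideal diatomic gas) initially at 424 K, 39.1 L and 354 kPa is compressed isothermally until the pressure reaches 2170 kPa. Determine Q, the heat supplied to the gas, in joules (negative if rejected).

n = P₁V₁/(RT₁) = 354×39.1/(8.314×424) = 3.93 mol.
Isothermal: T stays 424 K; PV = const ⇒ V₂ = 6.38 L, P₂ = 2170 kPa.
ΔU = 0 (ideal gas, T constant).
W = nRT ln(V₂/V₁) = 3.93×8.314×424×ln(0.163) = -25100 J.
Q = ΔU + W = -25100 J.

-25100 J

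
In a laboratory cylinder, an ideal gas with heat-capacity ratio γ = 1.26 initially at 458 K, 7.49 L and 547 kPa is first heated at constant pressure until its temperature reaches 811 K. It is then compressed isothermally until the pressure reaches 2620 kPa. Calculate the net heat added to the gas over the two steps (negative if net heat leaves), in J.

3940 J

n = P₁V₁/(RT₁) = 547×7.49/(8.314×458) = 1.08 mol.
Step 1 — Isobaric: P stays 547 kPa; V/T = const ⇒ T₂ = 811 K, V₂ = 13.3 L.
W = PΔV = 547×(13.3−7.49) kPa·L = 3160 J.
ΔU = nCvΔT = 1.08×32.0×(811−458) = 12100 J.
Q = ΔU + W = nCpΔT = 15300 J.
State after step 1: P = 547 kPa, V = 13.3 L, T = 811 K.
Step 2 — Isothermal: T stays 811 K; PV = const ⇒ V₂ = 2.77 L, P₂ = 2620 kPa.
ΔU = 0 (ideal gas, T constant).
W = nRT ln(V₂/V₁) = 1.08×8.314×811×ln(0.209) = -11400 J.
Q = ΔU + W = -11400 J.
Net over both steps: W = -8210 J, Q = 3940 J, ΔU = 12100 J.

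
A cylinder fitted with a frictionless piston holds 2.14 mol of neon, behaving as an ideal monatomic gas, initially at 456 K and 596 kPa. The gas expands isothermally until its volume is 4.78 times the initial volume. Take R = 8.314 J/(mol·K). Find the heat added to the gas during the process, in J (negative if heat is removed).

V₁ = nRT₁/P₁ = 2.14×8.314×456/596 = 13.6 L.
Isothermal: T stays 456 K; PV = const ⇒ V₂ = 65.1 L, P₂ = 125 kPa.
ΔU = 0 (ideal gas, T constant).
W = nRT ln(V₂/V₁) = 2.14×8.314×456×ln(4.78) = 12700 J.
Q = ΔU + W = 12700 J.

12700 J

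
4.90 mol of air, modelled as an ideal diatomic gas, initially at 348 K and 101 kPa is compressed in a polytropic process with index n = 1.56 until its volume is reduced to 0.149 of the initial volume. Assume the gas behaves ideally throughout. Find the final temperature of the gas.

V₁ = nRT₁/P₁ = 4.90×8.314×348/101 = 140 L.
Polytropic n=1.56: T₂ = T₁(V₁/V₂)^(n−1) = 348×(6.71)^0.56 = 1010 K; P₂ = P₁(V₁/V₂)^n = 1970 kPa.

1010 K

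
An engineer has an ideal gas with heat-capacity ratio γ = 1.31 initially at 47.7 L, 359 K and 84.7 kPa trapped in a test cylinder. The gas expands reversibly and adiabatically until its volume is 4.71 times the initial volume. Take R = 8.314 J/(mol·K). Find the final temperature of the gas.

222 K

Adiabatic: TV^(γ−1) = const ⇒ T₂ = 359×(0.212)^0.310 = 222 K; PV^γ = const ⇒ P₂ = 11.1 kPa.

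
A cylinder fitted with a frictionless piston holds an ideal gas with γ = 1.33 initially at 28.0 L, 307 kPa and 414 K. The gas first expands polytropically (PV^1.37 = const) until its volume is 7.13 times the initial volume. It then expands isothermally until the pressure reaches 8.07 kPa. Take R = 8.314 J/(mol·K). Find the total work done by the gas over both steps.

n = P₁V₁/(RT₁) = 307×28.0/(8.314×414) = 2.50 mol.
Step 1 — Polytropic n=1.37: T₂ = T₁(V₁/V₂)^(n−1) = 414×(0.140)^0.37 = 200 K; P₂ = P₁(V₁/V₂)^n = 20.8 kPa.
W = (P₁V₁−P₂V₂)/(n−1) = (307×28.0−20.8×200)/0.37 = 12000 J.
ΔU = nCvΔT = 2.50×25.2×(200−414) = -13500 J.
Q = ΔU + W = -1450 J.
State after step 1: P = 20.8 kPa, V = 200 L, T = 200 K.
Step 2 — Isothermal: T stays 200 K; PV = const ⇒ V₂ = 515 L, P₂ = 8.07 kPa.
ΔU = 0 (ideal gas, T constant).
W = nRT ln(V₂/V₁) = 2.50×8.314×200×ln(2.58) = 3940 J.
Q = ΔU + W = 3940 J.
Net over both steps: W = 15900 J, Q = 2480 J, ΔU = -13500 J.

15900 J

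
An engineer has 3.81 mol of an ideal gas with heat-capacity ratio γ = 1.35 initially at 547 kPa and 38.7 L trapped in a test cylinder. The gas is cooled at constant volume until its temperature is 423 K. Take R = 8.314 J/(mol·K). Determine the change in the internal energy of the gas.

T₁ = P₁V₁/(nR) = 547×38.7/(3.81×8.314) = 668 K.
Isochoric: V stays 38.7 L; P/T = const ⇒ T₂ = 423 K, P₂ = 346 kPa.
For an ideal gas ΔU = nCvΔT with Cv = R/(γ−1) = 23.8 J/(mol·K).
ΔU = 3.81×23.8×(423−668) = -22200 J.

-22200 J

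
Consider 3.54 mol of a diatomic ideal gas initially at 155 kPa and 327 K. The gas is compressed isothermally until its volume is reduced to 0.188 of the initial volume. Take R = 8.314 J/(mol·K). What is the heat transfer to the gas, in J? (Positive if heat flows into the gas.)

V₁ = nRT₁/P₁ = 3.54×8.314×327/155 = 62.1 L.
Isothermal: T stays 327 K; PV = const ⇒ V₂ = 11.7 L, P₂ = 824 kPa.
ΔU = 0 (ideal gas, T constant).
W = nRT ln(V₂/V₁) = 3.54×8.314×327×ln(0.188) = -16100 J.
Q = ΔU + W = -16100 J.

-16100 J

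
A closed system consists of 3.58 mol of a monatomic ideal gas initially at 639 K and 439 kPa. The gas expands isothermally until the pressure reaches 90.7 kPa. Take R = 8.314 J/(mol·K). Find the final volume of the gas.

210 L

V₁ = nRT₁/P₁ = 3.58×8.314×639/439 = 43.3 L.
Isothermal: T stays 639 K; PV = const ⇒ V₂ = 210 L, P₂ = 90.7 kPa.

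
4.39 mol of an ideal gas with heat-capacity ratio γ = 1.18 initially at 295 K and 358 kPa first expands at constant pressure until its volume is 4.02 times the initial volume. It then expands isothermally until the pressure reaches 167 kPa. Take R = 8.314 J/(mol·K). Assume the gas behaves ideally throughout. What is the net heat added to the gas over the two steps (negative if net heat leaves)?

V₁ = nRT₁/P₁ = 4.39×8.314×295/358 = 30.1 L.
Step 1 — Isobaric: P stays 358 kPa; V/T = const ⇒ T₂ = 1190 K, V₂ = 121 L.
W = PΔV = 358×(121−30.1) kPa·L = 32500 J.
ΔU = nCvΔT = 4.39×46.2×(1190−295) = 181000 J.
Q = ΔU + W = nCpΔT = 213000 J.
State after step 1: P = 358 kPa, V = 121 L, T = 1190 K.
Step 2 — Isothermal: T stays 1190 K; PV = const ⇒ V₂ = 259 L, P₂ = 167 kPa.
ΔU = 0 (ideal gas, T constant).
W = nRT ln(V₂/V₁) = 4.39×8.314×1190×ln(2.14) = 33000 J.
Q = ΔU + W = 33000 J.
Net over both steps: W = 65500 J, Q = 246000 J, ΔU = 181000 J.

246000 J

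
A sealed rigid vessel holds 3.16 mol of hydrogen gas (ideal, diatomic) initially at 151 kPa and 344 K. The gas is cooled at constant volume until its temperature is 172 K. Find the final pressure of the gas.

V₁ = nRT₁/P₁ = 3.16×8.314×344/151 = 59.9 L.
Isochoric: V stays 59.9 L; P/T = const ⇒ T₂ = 172 K, P₂ = 75.5 kPa.

75.5 kPa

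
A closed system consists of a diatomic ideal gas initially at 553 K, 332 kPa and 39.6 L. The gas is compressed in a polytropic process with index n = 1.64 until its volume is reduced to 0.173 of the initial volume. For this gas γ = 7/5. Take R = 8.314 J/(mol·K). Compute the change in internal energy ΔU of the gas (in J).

68200 J

n = P₁V₁/(RT₁) = 332×39.6/(8.314×553) = 2.86 mol.
Polytropic n=1.64: T₂ = T₁(V₁/V₂)^(n−1) = 553×(5.78)^0.64 = 1700 K; P₂ = P₁(V₁/V₂)^n = 5900 kPa.
For an ideal gas ΔU = nCvΔT with Cv = (5/2)R = 20.8 J/(mol·K).
ΔU = 2.86×20.8×(1700−553) = 68200 J.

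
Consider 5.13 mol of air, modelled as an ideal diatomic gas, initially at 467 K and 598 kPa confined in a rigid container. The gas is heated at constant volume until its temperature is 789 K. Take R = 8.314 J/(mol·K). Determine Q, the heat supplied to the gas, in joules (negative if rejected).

V₁ = nRT₁/P₁ = 5.13×8.314×467/598 = 33.3 L.
Isochoric: V stays 33.3 L; P/T = const ⇒ T₂ = 789 K, P₂ = 1010 kPa.
W = 0 (no volume change).
ΔU = nCvΔT = 5.13×20.8×(789−467) = 34300 J.
Q = ΔU = 34300 J.

34300 J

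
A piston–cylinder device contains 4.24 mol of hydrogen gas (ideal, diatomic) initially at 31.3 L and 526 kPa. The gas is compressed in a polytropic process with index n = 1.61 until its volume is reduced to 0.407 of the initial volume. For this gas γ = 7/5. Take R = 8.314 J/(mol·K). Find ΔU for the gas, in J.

T₁ = P₁V₁/(nR) = 526×31.3/(4.24×8.314) = 467 K.
Polytropic n=1.61: T₂ = T₁(V₁/V₂)^(n−1) = 467×(2.46)^0.61 = 808 K; P₂ = P₁(V₁/V₂)^n = 2240 kPa.
For an ideal gas ΔU = nCvΔT with Cv = (5/2)R = 20.8 J/(mol·K).
ΔU = 4.24×20.8×(808−467) = 30100 J.

30100 J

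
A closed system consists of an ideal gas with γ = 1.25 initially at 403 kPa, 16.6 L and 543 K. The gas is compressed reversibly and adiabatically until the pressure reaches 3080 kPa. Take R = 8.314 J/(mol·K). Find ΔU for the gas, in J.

n = P₁V₁/(RT₁) = 403×16.6/(8.314×543) = 1.48 mol.
Adiabatic: T₂/T₁ = (P₂/P₁)^((γ−1)/γ) ⇒ T₂ = 543×(7.64)^0.200 = 816 K; V₂ = 3.26 L.
For an ideal gas ΔU = nCvΔT with Cv = R/(γ−1) = 33.3 J/(mol·K).
ΔU = 1.48×33.3×(816−543) = 13400 J.

13400 J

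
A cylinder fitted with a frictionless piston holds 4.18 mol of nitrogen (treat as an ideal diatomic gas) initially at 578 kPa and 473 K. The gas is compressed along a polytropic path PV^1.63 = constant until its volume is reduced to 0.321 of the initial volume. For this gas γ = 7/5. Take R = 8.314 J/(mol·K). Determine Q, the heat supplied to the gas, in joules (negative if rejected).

15700 J

V₁ = nRT₁/P₁ = 4.18×8.314×473/578 = 28.4 L.
Polytropic n=1.63: T₂ = T₁(V₁/V₂)^(n−1) = 473×(3.12)^0.63 = 968 K; P₂ = P₁(V₁/V₂)^n = 3680 kPa.
W = (P₁V₁−P₂V₂)/(n−1) = (578×28.4−3680×9.13)/0.63 = -27300 J.
ΔU = nCvΔT = 4.18×20.8×(968−473) = 43000 J.
Q = ΔU + W = 15700 J.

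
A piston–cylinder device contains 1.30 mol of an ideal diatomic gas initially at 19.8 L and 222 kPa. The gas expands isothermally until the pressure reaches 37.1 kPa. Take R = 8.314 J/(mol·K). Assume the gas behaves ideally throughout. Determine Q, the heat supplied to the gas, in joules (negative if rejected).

7860 J

T₁ = P₁V₁/(nR) = 222×19.8/(1.30×8.314) = 407 K.
Isothermal: T stays 407 K; PV = const ⇒ V₂ = 118 L, P₂ = 37.1 kPa.
ΔU = 0 (ideal gas, T constant).
W = nRT ln(V₂/V₁) = 1.30×8.314×407×ln(5.98) = 7860 J.
Q = ΔU + W = 7860 J.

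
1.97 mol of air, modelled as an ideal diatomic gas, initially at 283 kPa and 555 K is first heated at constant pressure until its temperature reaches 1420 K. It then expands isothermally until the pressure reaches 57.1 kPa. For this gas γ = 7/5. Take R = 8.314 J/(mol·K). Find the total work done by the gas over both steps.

51400 J

V₁ = nRT₁/P₁ = 1.97×8.314×555/283 = 32.1 L.
Step 1 — Isobaric: P stays 283 kPa; V/T = const ⇒ T₂ = 1420 K, V₂ = 82.2 L.
W = PΔV = 283×(82.2−32.1) kPa·L = 14200 J.
ΔU = nCvΔT = 1.97×20.8×(1420−555) = 35400 J.
Q = ΔU + W = nCpΔT = 49600 J.
State after step 1: P = 283 kPa, V = 82.2 L, T = 1420 K.
Step 2 — Isothermal: T stays 1420 K; PV = const ⇒ V₂ = 407 L, P₂ = 57.1 kPa.
ΔU = 0 (ideal gas, T constant).
W = nRT ln(V₂/V₁) = 1.97×8.314×1420×ln(4.96) = 37200 J.
Q = ΔU + W = 37200 J.
Net over both steps: W = 51400 J, Q = 86800 J, ΔU = 35400 J.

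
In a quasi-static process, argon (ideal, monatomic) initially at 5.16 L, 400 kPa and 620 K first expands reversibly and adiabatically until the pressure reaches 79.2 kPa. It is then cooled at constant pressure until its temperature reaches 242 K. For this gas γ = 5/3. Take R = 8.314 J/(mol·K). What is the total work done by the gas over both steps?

1200 J

n = P₁V₁/(RT₁) = 400×5.16/(8.314×620) = 0.400 mol.
Step 1 — Adiabatic: T₂/T₁ = (P₂/P₁)^((γ−1)/γ) ⇒ T₂ = 620×(0.198)^0.400 = 324 K; V₂ = 13.6 L.
ΔU = nCvΔT = 0.400×12.5×(324−620) = -1480 J.
Q = 0 for an adiabatic process, so W = −ΔU = 1480 J.
State after step 1: P = 79.2 kPa, V = 13.6 L, T = 324 K.
Step 2 — Isobaric: P stays 79.2 kPa; V/T = const ⇒ T₂ = 242 K, V₂ = 10.2 L.
W = PΔV = 79.2×(10.2−13.6) kPa·L = -274 J.
ΔU = nCvΔT = 0.400×12.5×(242−324) = -411 J.
Q = ΔU + W = nCpΔT = -686 J.
Net over both steps: W = 1200 J, Q = -686 J, ΔU = -1890 J.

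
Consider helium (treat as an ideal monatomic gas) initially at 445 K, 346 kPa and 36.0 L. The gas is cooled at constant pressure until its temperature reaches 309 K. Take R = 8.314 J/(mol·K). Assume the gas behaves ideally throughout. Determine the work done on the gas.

3810 J

n = P₁V₁/(RT₁) = 346×36.0/(8.314×445) = 3.37 mol.
Isobaric: P stays 346 kPa; V/T = const ⇒ T₂ = 309 K, V₂ = 25.0 L.
W = PΔV = 346×(25.0−36.0) kPa·L = -3810 J.
Work done on the gas = −W_by = 3810 J.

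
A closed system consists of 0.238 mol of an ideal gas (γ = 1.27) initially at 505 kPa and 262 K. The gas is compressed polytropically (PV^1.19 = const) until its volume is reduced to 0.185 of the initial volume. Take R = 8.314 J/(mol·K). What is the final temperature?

361 K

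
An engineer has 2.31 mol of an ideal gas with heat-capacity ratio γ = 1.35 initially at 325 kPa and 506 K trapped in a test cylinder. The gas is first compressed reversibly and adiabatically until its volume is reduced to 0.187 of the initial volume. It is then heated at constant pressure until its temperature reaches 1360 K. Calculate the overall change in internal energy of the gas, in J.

V₁ = nRT₁/P₁ = 2.31×8.314×506/325 = 29.9 L.
Step 1 — Adiabatic: TV^(γ−1) = const ⇒ T₂ = 506×(5.35)^0.350 = 910 K; PV^γ = const ⇒ P₂ = 3130 kPa.
ΔU = nCvΔT = 2.31×23.8×(910−506) = 22200 J.
Q = 0 for an adiabatic process, so W = −ΔU = -22200 J.
State after step 1: P = 3130 kPa, V = 5.59 L, T = 910 K.
Step 2 — Isobaric: P stays 3130 kPa; V/T = const ⇒ T₂ = 1360 K, V₂ = 8.36 L.
W = PΔV = 3130×(8.36−5.59) kPa·L = 8640 J.
ΔU = nCvΔT = 2.31×23.8×(1360−910) = 24700 J.
Q = ΔU + W = nCpΔT = 33300 J.
Net over both steps: W = -13500 J, Q = 33300 J, ΔU = 46900 J.

46900 J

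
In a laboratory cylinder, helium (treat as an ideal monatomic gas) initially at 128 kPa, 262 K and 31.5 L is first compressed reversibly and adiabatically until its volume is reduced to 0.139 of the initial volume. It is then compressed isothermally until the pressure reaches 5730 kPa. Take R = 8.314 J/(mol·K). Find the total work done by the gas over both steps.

-24200 J

n = P₁V₁/(RT₁) = 128×31.5/(8.314×262) = 1.85 mol.
Step 1 — Adiabatic: TV^(γ−1) = const ⇒ T₂ = 262×(7.19)^0.667 = 976 K; PV^γ = const ⇒ P₂ = 3430 kPa.
ΔU = nCvΔT = 1.85×12.5×(976−262) = 16500 J.
Q = 0 for an adiabatic process, so W = −ΔU = -16500 J.
State after step 1: P = 3430 kPa, V = 4.38 L, T = 976 K.
Step 2 — Isothermal: T stays 976 K; PV = const ⇒ V₂ = 2.62 L, P₂ = 5730 kPa.
ΔU = 0 (ideal gas, T constant).
W = nRT ln(V₂/V₁) = 1.85×8.314×976×ln(0.599) = -7700 J.
Q = ΔU + W = -7700 J.
Net over both steps: W = -24200 J, Q = -7700 J, ΔU = 16500 J.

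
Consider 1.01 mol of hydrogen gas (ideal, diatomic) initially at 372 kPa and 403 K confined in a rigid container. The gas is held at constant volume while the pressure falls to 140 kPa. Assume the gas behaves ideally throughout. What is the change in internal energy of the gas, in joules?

-5280 J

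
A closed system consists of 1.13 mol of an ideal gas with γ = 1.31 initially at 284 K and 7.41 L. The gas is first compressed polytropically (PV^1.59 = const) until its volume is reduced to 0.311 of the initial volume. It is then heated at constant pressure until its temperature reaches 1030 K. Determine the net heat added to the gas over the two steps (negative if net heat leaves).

P₁ = nRT₁/V₁ = 1.13×8.314×284/7.41 = 360 kPa.
Step 1 — Polytropic n=1.59: T₂ = T₁(V₁/V₂)^(n−1) = 284×(3.22)^0.59 = 566 K; P₂ = P₁(V₁/V₂)^n = 2310 kPa.
W = (P₁V₁−P₂V₂)/(n−1) = (360×7.41−2310×2.30)/0.59 = -4490 J.
ΔU = nCvΔT = 1.13×26.8×(566−284) = 8540 J.
Q = ΔU + W = 4050 J.
State after step 1: P = 2310 kPa, V = 2.30 L, T = 566 K.
Step 2 — Isobaric: P stays 2310 kPa; V/T = const ⇒ T₂ = 1030 K, V₂ = 4.20 L.
W = PΔV = 2310×(4.20−2.30) kPa·L = 4360 J.
ΔU = nCvΔT = 1.13×26.8×(1030−566) = 14100 J.
Q = ΔU + W = nCpΔT = 18400 J.
Net over both steps: W = -124 J, Q = 22500 J, ΔU = 22600 J.

22500 J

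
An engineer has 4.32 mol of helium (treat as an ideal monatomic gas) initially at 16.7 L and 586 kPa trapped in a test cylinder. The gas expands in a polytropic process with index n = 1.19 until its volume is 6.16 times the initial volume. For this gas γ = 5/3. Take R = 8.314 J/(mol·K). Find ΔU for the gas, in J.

T₁ = P₁V₁/(nR) = 586×16.7/(4.32×8.314) = 272 K.
Polytropic n=1.19: T₂ = T₁(V₁/V₂)^(n−1) = 272×(0.162)^0.19 = 193 K; P₂ = P₁(V₁/V₂)^n = 67.3 kPa.
For an ideal gas ΔU = nCvΔT with Cv = (3/2)R = 12.5 J/(mol·K).
ΔU = 4.32×12.5×(193−272) = -4290 J.

-4290 J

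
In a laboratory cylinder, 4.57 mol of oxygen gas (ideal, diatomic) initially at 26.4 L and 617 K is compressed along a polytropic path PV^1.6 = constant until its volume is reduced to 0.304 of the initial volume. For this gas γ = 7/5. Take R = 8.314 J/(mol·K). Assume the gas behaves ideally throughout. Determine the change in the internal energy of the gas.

61100 J

P₁ = nRT₁/V₁ = 4.57×8.314×617/26.4 = 888 kPa.
Polytropic n=1.6: T₂ = T₁(V₁/V₂)^(n−1) = 617×(3.29)^0.60 = 1260 K; P₂ = P₁(V₁/V₂)^n = 5970 kPa.
For an ideal gas ΔU = nCvΔT with Cv = (5/2)R = 20.8 J/(mol·K).
ΔU = 4.57×20.8×(1260−617) = 61100 J.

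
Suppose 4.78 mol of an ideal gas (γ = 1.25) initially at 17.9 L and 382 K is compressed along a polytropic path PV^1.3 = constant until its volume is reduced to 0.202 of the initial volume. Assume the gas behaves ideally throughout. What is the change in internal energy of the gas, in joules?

P₁ = nRT₁/V₁ = 4.78×8.314×382/17.9 = 848 kPa.
Polytropic n=1.3: T₂ = T₁(V₁/V₂)^(n−1) = 382×(4.95)^0.30 = 617 K; P₂ = P₁(V₁/V₂)^n = 6780 kPa.
For an ideal gas ΔU = nCvΔT with Cv = R/(γ−1) = 33.3 J/(mol·K).
ΔU = 4.78×33.3×(617−382) = 37400 J.

37400 J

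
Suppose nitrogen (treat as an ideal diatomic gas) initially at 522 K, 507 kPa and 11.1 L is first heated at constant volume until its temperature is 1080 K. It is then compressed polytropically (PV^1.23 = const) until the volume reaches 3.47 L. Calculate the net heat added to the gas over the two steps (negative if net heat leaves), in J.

8440 J

n = P₁V₁/(RT₁) = 507×11.1/(8.314×522) = 1.30 mol.
Step 1 — Isochoric: V stays 11.1 L; P/T = const ⇒ T₂ = 1080 K, P₂ = 1050 kPa.
W = 0 (no volume change).
ΔU = nCvΔT = 1.30×20.8×(1080−522) = 15000 J.
Q = ΔU = 15000 J.
State after step 1: P = 1050 kPa, V = 11.1 L, T = 1080 K.
Step 2 — Polytropic n=1.23: T₂ = T₁(V₁/V₂)^(n−1) = 1080×(3.20)^0.23 = 1410 K; P₂ = P₁(V₁/V₂)^n = 4380 kPa.
W = (P₁V₁−P₂V₂)/(n−1) = (1050×11.1−4380×3.47)/0.23 = -15500 J.
ΔU = nCvΔT = 1.30×20.8×(1410−1080) = 8930 J.
Q = ΔU + W = -6600 J.
Net over both steps: W = -15500 J, Q = 8440 J, ΔU = 24000 J.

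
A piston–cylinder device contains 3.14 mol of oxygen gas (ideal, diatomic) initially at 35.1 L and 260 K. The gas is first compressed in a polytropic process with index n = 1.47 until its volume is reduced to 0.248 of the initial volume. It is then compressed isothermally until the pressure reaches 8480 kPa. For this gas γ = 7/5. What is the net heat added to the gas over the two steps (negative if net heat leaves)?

-20300 J

P₁ = nRT₁/V₁ = 3.14×8.314×260/35.1 = 193 kPa.
Step 1 — Polytropic n=1.47: T₂ = T₁(V₁/V₂)^(n−1) = 260×(4.03)^0.47 = 501 K; P₂ = P₁(V₁/V₂)^n = 1500 kPa.
W = (P₁V₁−P₂V₂)/(n−1) = (193×35.1−1500×8.70)/0.47 = -13400 J.
ΔU = nCvΔT = 3.14×20.8×(501−260) = 15700 J.
Q = ΔU + W = 2340 J.
State after step 1: P = 1500 kPa, V = 8.70 L, T = 501 K.
Step 2 — Isothermal: T stays 501 K; PV = const ⇒ V₂ = 1.54 L, P₂ = 8480 kPa.
ΔU = 0 (ideal gas, T constant).
W = nRT ln(V₂/V₁) = 3.14×8.314×501×ln(0.177) = -22600 J.
Q = ΔU + W = -22600 J.
Net over both steps: W = -36000 J, Q = -20300 J, ΔU = 15700 J.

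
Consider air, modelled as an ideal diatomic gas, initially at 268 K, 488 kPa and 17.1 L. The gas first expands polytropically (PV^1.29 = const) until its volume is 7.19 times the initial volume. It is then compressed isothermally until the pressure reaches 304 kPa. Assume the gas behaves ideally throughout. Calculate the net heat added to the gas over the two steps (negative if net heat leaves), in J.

-6310 J

n = P₁V₁/(RT₁) = 488×17.1/(8.314×268) = 3.75 mol.
Step 1 — Polytropic n=1.29: T₂ = T₁(V₁/V₂)^(n−1) = 268×(0.139)^0.29 = 151 K; P₂ = P₁(V₁/V₂)^n = 38.3 kPa.
W = (P₁V₁−P₂V₂)/(n−1) = (488×17.1−38.3×123)/0.29 = 12500 J.
ΔU = nCvΔT = 3.75×20.8×(151−268) = -9090 J.
Q = ΔU + W = 3450 J.
State after step 1: P = 38.3 kPa, V = 123 L, T = 151 K.
Step 2 — Isothermal: T stays 151 K; PV = const ⇒ V₂ = 15.5 L, P₂ = 304 kPa.
ΔU = 0 (ideal gas, T constant).
W = nRT ln(V₂/V₁) = 3.75×8.314×151×ln(0.126) = -9760 J.
Q = ΔU + W = -9760 J.
Net over both steps: W = 2780 J, Q = -6310 J, ΔU = -9090 J.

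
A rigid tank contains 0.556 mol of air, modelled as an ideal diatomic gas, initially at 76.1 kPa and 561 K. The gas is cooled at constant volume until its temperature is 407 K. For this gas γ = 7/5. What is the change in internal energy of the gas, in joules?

-1780 J

V₁ = nRT₁/P₁ = 0.556×8.314×561/76.1 = 34.1 L.
Isochoric: V stays 34.1 L; P/T = const ⇒ T₂ = 407 K, P₂ = 55.2 kPa.
For an ideal gas ΔU = nCvΔT with Cv = (5/2)R = 20.8 J/(mol·K).
ΔU = 0.556×20.8×(407−561) = -1780 J.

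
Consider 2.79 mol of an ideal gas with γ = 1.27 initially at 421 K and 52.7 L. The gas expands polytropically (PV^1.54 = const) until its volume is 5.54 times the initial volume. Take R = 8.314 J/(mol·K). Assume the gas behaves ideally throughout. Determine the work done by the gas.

10900 J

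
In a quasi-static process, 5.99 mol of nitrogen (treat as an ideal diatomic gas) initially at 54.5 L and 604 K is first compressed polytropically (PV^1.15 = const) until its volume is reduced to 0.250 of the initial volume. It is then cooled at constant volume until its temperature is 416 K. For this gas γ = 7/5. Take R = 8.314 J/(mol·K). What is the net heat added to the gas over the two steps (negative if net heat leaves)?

P₁ = nRT₁/V₁ = 5.99×8.314×604/54.5 = 552 kPa.
Step 1 — Polytropic n=1.15: T₂ = T₁(V₁/V₂)^(n−1) = 604×(4.00)^0.15 = 744 K; P₂ = P₁(V₁/V₂)^n = 2720 kPa.
W = (P₁V₁−P₂V₂)/(n−1) = (552×54.5−2720×13.6)/0.15 = -46400 J.
ΔU = nCvΔT = 5.99×20.8×(744−604) = 17400 J.
Q = ΔU + W = -29000 J.
State after step 1: P = 2720 kPa, V = 13.6 L, T = 744 K.
Step 2 — Isochoric: V stays 13.6 L; P/T = const ⇒ T₂ = 416 K, P₂ = 1520 kPa.
W = 0 (no volume change).
ΔU = nCvΔT = 5.99×20.8×(416−744) = -40800 J.
Q = ΔU = -40800 J.
Net over both steps: W = -46400 J, Q = -69800 J, ΔU = -23400 J.

-69800 J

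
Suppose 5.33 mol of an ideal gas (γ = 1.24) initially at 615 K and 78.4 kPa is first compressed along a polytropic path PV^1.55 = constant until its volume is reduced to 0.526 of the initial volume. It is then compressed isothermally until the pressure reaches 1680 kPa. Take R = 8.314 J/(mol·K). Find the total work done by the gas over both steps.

V₁ = nRT₁/P₁ = 5.33×8.314×615/78.4 = 348 L.
Step 1 — Polytropic n=1.55: T₂ = T₁(V₁/V₂)^(n−1) = 615×(1.90)^0.55 = 876 K; P₂ = P₁(V₁/V₂)^n = 212 kPa.
W = (P₁V₁−P₂V₂)/(n−1) = (78.4×348−212×183)/0.55 = -21000 J.
ΔU = nCvΔT = 5.33×34.6×(876−615) = 48100 J.
Q = ΔU + W = 27100 J.
State after step 1: P = 212 kPa, V = 183 L, T = 876 K.
Step 2 — Isothermal: T stays 876 K; PV = const ⇒ V₂ = 23.1 L, P₂ = 1680 kPa.
ΔU = 0 (ideal gas, T constant).
W = nRT ln(V₂/V₁) = 5.33×8.314×876×ln(0.126) = -80300 J.
Q = ΔU + W = -80300 J.
Net over both steps: W = -101000 J, Q = -53200 J, ΔU = 48100 J.

-101000 J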